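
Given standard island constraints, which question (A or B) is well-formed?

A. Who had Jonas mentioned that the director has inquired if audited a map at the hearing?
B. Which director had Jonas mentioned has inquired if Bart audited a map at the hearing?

B

In A, the wh-phrase is extracted from inside a wh-island (introduced by "if"), which blocks movement.
In B, the extraction path crosses only that-complement boundaries, which are transparent.
So B is grammatical.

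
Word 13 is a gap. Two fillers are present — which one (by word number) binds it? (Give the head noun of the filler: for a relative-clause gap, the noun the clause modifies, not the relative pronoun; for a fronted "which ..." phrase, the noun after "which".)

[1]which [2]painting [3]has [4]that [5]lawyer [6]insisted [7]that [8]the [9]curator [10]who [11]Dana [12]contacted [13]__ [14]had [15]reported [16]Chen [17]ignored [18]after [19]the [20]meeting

The marked gap is inside the relative clause, the direct object of "contacted".
Its filler is the head noun "curator" (via "who"), at word 9.
(The other dependency links word 2 to a gap after word 17.)

9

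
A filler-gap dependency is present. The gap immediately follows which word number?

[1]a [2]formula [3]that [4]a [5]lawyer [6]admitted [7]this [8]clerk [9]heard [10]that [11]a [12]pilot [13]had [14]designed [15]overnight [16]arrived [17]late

The displaced element is "a formula" (word 2).
It is linked across 2 clause boundaries (Ø → that).
It functions as the direct object of "designed", so the gap sits immediately after word 14 ("designed").
Base order: A lawyer admitted this clerk heard that a pilot had designed a formula overnight.

14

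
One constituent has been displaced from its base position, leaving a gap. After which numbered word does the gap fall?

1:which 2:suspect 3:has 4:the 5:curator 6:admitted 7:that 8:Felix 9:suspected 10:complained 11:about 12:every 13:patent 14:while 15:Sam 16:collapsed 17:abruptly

9

The displaced element is "which suspect" (word 2).
It is linked across 2 clause boundaries (that → Ø).
It functions as the subject of "complained", so the gap sits immediately after word 9 ("suspected").
Base order: The curator has admitted that Felix suspected that which suspect complained about every patent while Sam collapsed abruptly.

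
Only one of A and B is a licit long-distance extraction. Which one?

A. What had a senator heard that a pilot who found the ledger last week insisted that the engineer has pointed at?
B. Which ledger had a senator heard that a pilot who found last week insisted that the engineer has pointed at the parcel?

In B, the wh-phrase is extracted from inside a complex-NP island (relative clause) (introduced by "who"), which blocks movement.
In A, the extraction path crosses only that-complement boundaries, which are transparent.
So A is grammatical.

A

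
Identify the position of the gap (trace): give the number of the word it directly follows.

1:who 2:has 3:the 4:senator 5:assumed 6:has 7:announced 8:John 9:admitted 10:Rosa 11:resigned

5

The displaced element is "who" (word 1).
It is linked across 1 clause boundary (Ø).
It functions as the subject of "announced", so the gap sits immediately after word 5 ("assumed").
Base order: The senator has assumed that who has announced John admitted Rosa resigned.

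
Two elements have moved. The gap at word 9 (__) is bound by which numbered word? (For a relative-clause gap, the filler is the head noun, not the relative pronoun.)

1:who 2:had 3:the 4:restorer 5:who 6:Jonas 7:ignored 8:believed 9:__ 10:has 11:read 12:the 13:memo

1

The marked gap is the subject of "read".
Its filler is the fronted wh-phrase "who", at word 1.
(The other dependency links word 4 to a gap after word 7.)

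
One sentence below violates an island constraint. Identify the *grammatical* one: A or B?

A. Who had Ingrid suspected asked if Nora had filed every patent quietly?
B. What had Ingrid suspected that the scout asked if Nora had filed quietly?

In B, the wh-phrase is extracted from inside a wh-island (introduced by "if"), which blocks movement.
In A, the extraction path crosses only that-complement boundaries, which are transparent.
So A is grammatical.

A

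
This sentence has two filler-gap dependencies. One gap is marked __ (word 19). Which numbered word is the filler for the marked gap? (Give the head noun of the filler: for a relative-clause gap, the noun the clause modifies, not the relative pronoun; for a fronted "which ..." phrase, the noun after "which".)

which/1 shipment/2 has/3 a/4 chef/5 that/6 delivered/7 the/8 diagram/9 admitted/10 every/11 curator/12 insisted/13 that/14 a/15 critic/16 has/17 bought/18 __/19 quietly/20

2

The marked gap is the direct object of "bought".
Its filler is the fronted wh-phrase "which shipment", at word 2.
(The other dependency links word 5 to a gap after word 6.)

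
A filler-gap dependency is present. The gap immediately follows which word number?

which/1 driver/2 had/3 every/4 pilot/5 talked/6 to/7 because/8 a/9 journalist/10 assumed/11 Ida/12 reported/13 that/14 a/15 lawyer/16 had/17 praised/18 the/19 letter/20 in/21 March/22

7

The displaced element is "which driver" (word 2).
It functions as the object of the preposition "to" of "talked", so the gap sits immediately after word 7 ("to").
Base order: Every pilot had talked to which driver because a journalist assumed Ida reported that a lawyer had praised the letter in March.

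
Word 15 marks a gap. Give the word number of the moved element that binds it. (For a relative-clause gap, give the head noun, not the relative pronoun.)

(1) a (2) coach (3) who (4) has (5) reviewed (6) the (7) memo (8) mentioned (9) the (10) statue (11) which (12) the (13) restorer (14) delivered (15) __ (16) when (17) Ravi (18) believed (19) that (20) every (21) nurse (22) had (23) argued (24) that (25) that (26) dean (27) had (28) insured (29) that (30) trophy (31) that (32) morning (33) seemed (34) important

The gap at 15 is the object of "delivered", inside a relative clause.
The relative pronoun is "which" (word 11); it is bound by the head noun immediately before it.
Its filler is the head noun "statue", at word 10.

10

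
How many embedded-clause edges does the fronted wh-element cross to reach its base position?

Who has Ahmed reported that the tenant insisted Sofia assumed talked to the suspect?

"who" is extracted from the subject of "talked".
Boundaries crossed, outermost first: [that], [Ø], [Ø] — 3 in total.

3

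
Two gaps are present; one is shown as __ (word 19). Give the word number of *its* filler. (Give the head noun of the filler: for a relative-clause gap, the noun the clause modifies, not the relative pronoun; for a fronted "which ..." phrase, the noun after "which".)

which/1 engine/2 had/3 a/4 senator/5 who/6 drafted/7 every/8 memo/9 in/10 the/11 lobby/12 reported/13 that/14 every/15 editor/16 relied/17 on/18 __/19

2

The marked gap is the object of the preposition "on" of "relied".
Its filler is the fronted wh-phrase "which engine", at word 2.
(The other dependency links word 5 to a gap after word 6.)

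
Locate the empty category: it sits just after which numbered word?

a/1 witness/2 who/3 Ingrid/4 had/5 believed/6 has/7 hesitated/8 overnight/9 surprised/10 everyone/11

The displaced element is "a witness" (word 2).
It is linked across 1 clause boundary (Ø).
It functions as the subject of "hesitated", so the gap sits immediately after word 6 ("believed").
Base order: Ingrid had believed a witness has hesitated overnight.

6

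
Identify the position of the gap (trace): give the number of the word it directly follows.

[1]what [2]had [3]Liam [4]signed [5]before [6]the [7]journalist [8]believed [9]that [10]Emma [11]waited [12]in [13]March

4

The displaced element is "what" (word 1).
It functions as the direct object of "signed", so the gap sits immediately after word 4 ("signed").
Base order: Liam had signed what before the journalist believed that Emma waited in March.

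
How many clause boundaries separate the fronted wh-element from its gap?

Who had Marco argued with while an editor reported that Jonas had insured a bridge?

"who" originates inside the matrix clause — no clause boundary is crossed.

0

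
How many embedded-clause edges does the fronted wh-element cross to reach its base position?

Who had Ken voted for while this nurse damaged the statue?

0

"who" originates inside the matrix clause — no clause boundary is crossed.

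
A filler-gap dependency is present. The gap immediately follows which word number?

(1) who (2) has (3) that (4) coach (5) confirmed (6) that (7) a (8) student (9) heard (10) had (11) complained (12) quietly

The displaced element is "who" (word 1).
It is linked across 2 clause boundaries (that → Ø).
It functions as the subject of "complained", so the gap sits immediately after word 9 ("heard").
Base order: That coach has confirmed that a student heard that who had complained quietly.

9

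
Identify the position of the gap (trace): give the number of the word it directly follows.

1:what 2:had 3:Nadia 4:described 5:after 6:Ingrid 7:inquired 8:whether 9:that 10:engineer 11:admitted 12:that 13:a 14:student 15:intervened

4

The displaced element is "what" (word 1).
It functions as the direct object of "described", so the gap sits immediately after word 4 ("described").
Base order: Nadia had described what after Ingrid inquired whether that engineer admitted that a student intervened.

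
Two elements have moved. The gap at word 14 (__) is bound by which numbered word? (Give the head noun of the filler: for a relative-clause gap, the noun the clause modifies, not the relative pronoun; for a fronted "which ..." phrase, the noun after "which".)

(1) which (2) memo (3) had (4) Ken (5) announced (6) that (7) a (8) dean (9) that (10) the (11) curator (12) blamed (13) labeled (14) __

2

The marked gap is the direct object of "labeled".
Its filler is the fronted wh-phrase "which memo", at word 2.
(The other dependency links word 8 to a gap after word 12.)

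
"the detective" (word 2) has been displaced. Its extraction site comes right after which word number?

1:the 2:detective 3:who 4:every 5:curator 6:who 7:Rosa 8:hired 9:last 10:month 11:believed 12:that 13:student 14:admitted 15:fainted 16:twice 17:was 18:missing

14

The displaced element is "the detective" (word 2).
It is linked across 2 clause boundaries (Ø → Ø).
It functions as the subject of "fainted", so the gap sits immediately after word 14 ("admitted").
Base order: Every curator who Rosa hired last month believed that student admitted the detective fainted twice.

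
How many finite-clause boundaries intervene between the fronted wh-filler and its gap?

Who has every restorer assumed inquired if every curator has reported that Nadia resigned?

1

"who" is extracted from the subject of "inquired".
Boundaries crossed, outermost first: [Ø] — 1 in total.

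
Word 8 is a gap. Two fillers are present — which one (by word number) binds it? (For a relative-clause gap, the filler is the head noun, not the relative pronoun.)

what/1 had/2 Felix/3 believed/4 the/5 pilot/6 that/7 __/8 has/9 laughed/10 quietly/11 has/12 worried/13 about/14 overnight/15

The marked gap is inside the relative clause, the subject of "laughed".
Its filler is the head noun "pilot" (via "that"), at word 6.
(The other dependency links word 1 to a gap after word 14.)

6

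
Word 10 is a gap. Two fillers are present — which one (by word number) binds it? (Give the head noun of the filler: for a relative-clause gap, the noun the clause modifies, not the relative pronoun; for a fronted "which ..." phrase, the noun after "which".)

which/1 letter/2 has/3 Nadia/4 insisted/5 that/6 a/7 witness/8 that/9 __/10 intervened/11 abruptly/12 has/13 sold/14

The marked gap is inside the relative clause, the subject of "intervened".
Its filler is the head noun "witness" (via "that"), at word 8.
(The other dependency links word 2 to a gap after word 14.)

8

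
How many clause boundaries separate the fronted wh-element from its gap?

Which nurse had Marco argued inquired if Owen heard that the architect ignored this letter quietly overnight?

"which nurse" is extracted from the subject of "inquired".
Boundaries crossed, outermost first: [Ø] — 1 in total.

1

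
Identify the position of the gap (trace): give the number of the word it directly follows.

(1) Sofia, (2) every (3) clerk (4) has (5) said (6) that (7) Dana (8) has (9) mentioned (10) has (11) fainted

9

The displaced element is "Sofia" (word 1).
It is linked across 2 clause boundaries (that → Ø).
It functions as the subject of "fainted", so the gap sits immediately after word 9 ("mentioned").
Base order: Every clerk has said that Dana has mentioned that Sofia has fainted.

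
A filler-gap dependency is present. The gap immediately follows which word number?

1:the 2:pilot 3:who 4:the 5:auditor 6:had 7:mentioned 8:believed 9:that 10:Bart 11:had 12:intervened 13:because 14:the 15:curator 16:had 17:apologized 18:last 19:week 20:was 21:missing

7

The displaced element is "the pilot" (word 2).
It is linked across 1 clause boundary (Ø).
It functions as the subject of "believed", so the gap sits immediately after word 7 ("mentioned").
Base order: The auditor had mentioned that the pilot believed that Bart had intervened because the curator had apologized last week.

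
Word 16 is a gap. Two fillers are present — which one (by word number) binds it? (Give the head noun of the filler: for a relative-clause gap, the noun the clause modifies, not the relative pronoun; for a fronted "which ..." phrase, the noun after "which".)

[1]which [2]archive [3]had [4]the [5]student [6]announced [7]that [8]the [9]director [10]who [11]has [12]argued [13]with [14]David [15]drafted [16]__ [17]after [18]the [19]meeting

2

The marked gap is the direct object of "drafted".
Its filler is the fronted wh-phrase "which archive", at word 2.
(The other dependency links word 9 to a gap after word 10.)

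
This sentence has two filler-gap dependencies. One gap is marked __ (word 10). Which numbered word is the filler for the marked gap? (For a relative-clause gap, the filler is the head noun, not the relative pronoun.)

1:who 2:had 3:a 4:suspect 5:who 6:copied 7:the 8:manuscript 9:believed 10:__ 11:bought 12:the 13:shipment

1

The marked gap is the subject of "bought".
Its filler is the fronted wh-phrase "who", at word 1.
(The other dependency links word 4 to a gap after word 5.)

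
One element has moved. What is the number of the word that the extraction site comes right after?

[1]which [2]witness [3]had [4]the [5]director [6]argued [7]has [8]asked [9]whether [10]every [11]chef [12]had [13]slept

6

The displaced element is "which witness" (word 2).
It is linked across 1 clause boundary (Ø).
It functions as the subject of "asked", so the gap sits immediately after word 6 ("argued").
Base order: The director had argued that which witness has asked whether every chef had slept.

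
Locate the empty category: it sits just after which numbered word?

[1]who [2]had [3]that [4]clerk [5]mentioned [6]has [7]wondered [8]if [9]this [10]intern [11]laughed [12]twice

The displaced element is "who" (word 1).
It is linked across 1 clause boundary (Ø).
It functions as the subject of "wondered", so the gap sits immediately after word 5 ("mentioned").
Base order: That clerk had mentioned that who has wondered if this intern laughed twice.

5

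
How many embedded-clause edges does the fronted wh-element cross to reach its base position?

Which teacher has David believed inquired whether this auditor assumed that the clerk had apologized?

"which teacher" is extracted from the subject of "inquired".
Boundaries crossed, outermost first: [Ø] — 1 in total.

1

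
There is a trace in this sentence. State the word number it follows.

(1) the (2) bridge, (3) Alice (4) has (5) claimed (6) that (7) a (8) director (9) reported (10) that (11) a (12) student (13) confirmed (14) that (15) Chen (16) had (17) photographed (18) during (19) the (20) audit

17

The displaced element is "the bridge" (word 2).
It is linked across 3 clause boundaries (that → that → that).
It functions as the direct object of "photographed", so the gap sits immediately after word 17 ("photographed").
Base order: Alice has claimed that a director reported that a student confirmed that Chen had photographed the bridge during the audit.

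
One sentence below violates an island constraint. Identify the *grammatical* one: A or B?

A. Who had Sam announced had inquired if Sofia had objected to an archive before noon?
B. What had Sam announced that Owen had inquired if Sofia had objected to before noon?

In B, the wh-phrase is extracted from inside a wh-island (introduced by "if"), which blocks movement.
In A, the extraction path crosses only that-complement boundaries, which are transparent.
So A is grammatical.

A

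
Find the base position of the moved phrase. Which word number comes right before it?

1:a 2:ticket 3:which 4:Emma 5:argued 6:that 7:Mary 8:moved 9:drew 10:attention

8

The displaced element is "a ticket" (word 2).
It is linked across 1 clause boundary (that).
It functions as the direct object of "moved", so the gap sits immediately after word 8 ("moved").
Base order: Emma argued that Mary moved a ticket.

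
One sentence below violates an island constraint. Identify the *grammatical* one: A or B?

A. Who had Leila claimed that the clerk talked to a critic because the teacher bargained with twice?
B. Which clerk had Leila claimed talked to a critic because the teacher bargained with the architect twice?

B

In A, the wh-phrase is extracted from inside an adjunct island (introduced by "because"), which blocks movement.
In B, the extraction path crosses only that-complement boundaries, which are transparent.
So B is grammatical.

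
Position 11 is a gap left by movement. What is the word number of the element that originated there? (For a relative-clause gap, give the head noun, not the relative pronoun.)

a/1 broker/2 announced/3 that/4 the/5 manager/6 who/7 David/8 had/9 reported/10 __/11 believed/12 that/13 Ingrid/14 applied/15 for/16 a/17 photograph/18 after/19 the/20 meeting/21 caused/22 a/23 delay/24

6

The gap at 11 is the subject of "believed", inside a relative clause.
The relative pronoun is "who" (word 7); it is bound by the head noun immediately before it.
Its filler is the head noun "manager", at word 6.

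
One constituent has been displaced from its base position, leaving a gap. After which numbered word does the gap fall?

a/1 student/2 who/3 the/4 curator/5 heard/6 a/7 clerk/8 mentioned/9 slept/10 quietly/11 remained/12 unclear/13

The displaced element is "a student" (word 2).
It is linked across 2 clause boundaries (Ø → Ø).
It functions as the subject of "slept", so the gap sits immediately after word 9 ("mentioned").
Base order: The curator heard a clerk mentioned that a student slept quietly.

9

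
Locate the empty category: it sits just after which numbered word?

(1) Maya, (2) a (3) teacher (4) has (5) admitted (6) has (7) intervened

The displaced element is "Maya" (word 1).
It is linked across 1 clause boundary (Ø).
It functions as the subject of "intervened", so the gap sits immediately after word 5 ("admitted").
Base order: A teacher has admitted that Maya has intervened.

5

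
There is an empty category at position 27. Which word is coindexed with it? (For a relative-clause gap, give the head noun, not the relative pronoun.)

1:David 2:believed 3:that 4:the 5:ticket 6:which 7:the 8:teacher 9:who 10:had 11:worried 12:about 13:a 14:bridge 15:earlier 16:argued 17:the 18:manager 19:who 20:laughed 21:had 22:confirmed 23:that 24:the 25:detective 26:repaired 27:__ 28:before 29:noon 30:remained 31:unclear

5

The gap at 27 is the object of "repaired", inside a relative clause.
The relative pronoun is "which" (word 6); it is bound by the head noun immediately before it.
Its filler is the head noun "ticket", at word 5.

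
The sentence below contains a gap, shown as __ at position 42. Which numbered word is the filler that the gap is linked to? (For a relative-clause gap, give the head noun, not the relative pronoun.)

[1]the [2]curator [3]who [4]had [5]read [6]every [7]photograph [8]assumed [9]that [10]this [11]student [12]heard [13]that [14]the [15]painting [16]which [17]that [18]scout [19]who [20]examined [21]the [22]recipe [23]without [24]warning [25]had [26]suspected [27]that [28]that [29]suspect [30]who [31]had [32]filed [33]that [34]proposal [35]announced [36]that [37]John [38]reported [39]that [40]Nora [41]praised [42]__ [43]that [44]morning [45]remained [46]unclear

15

The gap at 42 is the object of "praised", inside a relative clause.
The relative pronoun is "which" (word 16); it is bound by the head noun immediately before it.
Its filler is the head noun "painting", at word 15.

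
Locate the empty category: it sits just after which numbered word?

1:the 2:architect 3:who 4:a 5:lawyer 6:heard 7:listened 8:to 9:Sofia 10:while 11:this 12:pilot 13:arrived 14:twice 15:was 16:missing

6

The displaced element is "the architect" (word 2).
It is linked across 1 clause boundary (Ø).
It functions as the subject of "listened", so the gap sits immediately after word 6 ("heard").
Base order: A lawyer heard that the architect listened to Sofia while this pilot arrived twice.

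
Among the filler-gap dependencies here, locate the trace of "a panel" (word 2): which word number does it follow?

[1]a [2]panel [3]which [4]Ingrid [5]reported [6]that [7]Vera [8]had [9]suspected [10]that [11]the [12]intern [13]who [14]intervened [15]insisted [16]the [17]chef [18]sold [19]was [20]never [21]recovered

18

The displaced element is "a panel" (word 2).
It is linked across 3 clause boundaries (that → that → Ø).
It functions as the direct object of "sold", so the gap sits immediately after word 18 ("sold").
Base order: Ingrid reported that Vera had suspected that the intern who intervened insisted the chef sold a panel.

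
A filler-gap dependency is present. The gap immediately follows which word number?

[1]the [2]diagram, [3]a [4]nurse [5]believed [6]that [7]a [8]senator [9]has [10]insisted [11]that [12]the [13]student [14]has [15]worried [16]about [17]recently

16

The displaced element is "the diagram" (word 2).
It is linked across 2 clause boundaries (that → that).
It functions as the object of the preposition "about" of "worried", so the gap sits immediately after word 16 ("about").
Base order: A nurse believed that a senator has insisted that the student has worried about the diagram recently.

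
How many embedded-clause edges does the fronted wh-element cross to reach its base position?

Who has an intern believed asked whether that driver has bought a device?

"who" is extracted from the subject of "asked".
Boundaries crossed, outermost first: [Ø] — 1 in total.

1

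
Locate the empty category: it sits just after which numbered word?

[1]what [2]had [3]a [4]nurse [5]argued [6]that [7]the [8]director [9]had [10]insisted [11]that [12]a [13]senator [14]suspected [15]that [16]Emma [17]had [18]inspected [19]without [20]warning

18

The displaced element is "what" (word 1).
It is linked across 3 clause boundaries (that → that → that).
It functions as the direct object of "inspected", so the gap sits immediately after word 18 ("inspected").
Base order: A nurse had argued that the director had insisted that a senator suspected that Emma had inspected what without warning.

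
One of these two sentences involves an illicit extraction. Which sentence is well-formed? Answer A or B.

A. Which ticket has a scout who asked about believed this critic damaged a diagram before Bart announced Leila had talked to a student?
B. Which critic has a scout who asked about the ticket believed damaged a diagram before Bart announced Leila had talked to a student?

B

In A, the wh-phrase is extracted from inside a complex-NP island (relative clause) (introduced by "who"), which blocks movement.
In B, the extraction path crosses only that-complement boundaries, which are transparent.
So B is grammatical.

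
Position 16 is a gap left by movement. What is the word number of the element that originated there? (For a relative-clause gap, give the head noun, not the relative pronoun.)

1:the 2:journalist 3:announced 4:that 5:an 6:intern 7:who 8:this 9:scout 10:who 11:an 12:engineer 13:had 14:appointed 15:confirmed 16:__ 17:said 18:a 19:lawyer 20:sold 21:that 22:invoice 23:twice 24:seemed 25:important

The gap at 16 is the subject of "said", inside a relative clause.
The relative pronoun is "who" (word 7); it is bound by the head noun immediately before it.
Its filler is the head noun "intern", at word 6.

6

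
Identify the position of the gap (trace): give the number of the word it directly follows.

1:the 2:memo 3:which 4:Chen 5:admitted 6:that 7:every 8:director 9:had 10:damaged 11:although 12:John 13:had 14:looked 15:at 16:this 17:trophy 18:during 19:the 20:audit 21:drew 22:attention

The displaced element is "the memo" (word 2).
It is linked across 1 clause boundary (that).
It functions as the direct object of "damaged", so the gap sits immediately after word 10 ("damaged").
Base order: Chen admitted that every director had damaged the memo although John had looked at this trophy during the audit.

10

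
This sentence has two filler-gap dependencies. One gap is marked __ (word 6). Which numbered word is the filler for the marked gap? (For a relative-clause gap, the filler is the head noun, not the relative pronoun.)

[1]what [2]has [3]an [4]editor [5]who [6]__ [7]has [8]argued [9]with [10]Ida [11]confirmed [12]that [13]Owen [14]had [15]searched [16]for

The marked gap is inside the relative clause, the subject of "argued".
Its filler is the head noun "editor" (via "who"), at word 4.
(The other dependency links word 1 to a gap after word 16.)

4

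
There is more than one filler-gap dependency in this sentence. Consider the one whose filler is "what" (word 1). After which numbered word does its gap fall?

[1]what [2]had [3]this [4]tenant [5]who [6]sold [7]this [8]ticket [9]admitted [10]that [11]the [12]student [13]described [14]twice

13

The displaced element is "what" (word 1).
It is linked across 1 clause boundary (that).
It functions as the direct object of "described", so the gap sits immediately after word 13 ("described").
Base order: This tenant who sold this ticket had admitted that the student described what twice.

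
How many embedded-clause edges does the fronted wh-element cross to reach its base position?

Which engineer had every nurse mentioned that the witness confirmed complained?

"which engineer" is extracted from the subject of "complained".
Boundaries crossed, outermost first: [that], [Ø] — 2 in total.

2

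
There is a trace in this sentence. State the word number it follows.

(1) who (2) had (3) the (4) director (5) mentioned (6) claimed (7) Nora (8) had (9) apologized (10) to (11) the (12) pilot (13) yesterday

The displaced element is "who" (word 1).
It is linked across 1 clause boundary (Ø).
It functions as the subject of "claimed", so the gap sits immediately after word 5 ("mentioned").
Base order: The director had mentioned that who claimed Nora had apologized to the pilot yesterday.

5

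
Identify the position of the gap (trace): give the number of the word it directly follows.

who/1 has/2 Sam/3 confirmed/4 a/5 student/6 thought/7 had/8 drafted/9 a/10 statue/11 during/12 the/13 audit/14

7

The displaced element is "who" (word 1).
It is linked across 2 clause boundaries (Ø → Ø).
It functions as the subject of "drafted", so the gap sits immediately after word 7 ("thought").
Base order: Sam has confirmed a student thought that who had drafted a statue during the audit.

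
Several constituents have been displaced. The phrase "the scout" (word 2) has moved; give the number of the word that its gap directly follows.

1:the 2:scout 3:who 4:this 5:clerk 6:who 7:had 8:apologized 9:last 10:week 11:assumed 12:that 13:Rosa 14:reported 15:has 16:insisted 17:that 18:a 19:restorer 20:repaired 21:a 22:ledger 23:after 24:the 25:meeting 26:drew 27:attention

The displaced element is "the scout" (word 2).
It is linked across 2 clause boundaries (that → Ø).
It functions as the subject of "insisted", so the gap sits immediately after word 14 ("reported").
Base order: This clerk who had apologized last week assumed that Rosa reported the scout has insisted that a restorer repaired a ledger after the meeting.

14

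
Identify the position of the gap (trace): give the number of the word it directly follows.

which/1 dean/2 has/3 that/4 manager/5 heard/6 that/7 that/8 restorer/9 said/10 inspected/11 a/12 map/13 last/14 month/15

The displaced element is "which dean" (word 2).
It is linked across 2 clause boundaries (that → Ø).
It functions as the subject of "inspected", so the gap sits immediately after word 10 ("said").
Base order: That manager has heard that that restorer said that which dean inspected a map last month.

10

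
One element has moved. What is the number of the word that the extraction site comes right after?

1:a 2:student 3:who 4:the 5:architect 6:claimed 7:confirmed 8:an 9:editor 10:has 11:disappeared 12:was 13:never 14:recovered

6

The displaced element is "a student" (word 2).
It is linked across 1 clause boundary (Ø).
It functions as the subject of "confirmed", so the gap sits immediately after word 6 ("claimed").
Base order: The architect claimed that a student confirmed an editor has disappeared.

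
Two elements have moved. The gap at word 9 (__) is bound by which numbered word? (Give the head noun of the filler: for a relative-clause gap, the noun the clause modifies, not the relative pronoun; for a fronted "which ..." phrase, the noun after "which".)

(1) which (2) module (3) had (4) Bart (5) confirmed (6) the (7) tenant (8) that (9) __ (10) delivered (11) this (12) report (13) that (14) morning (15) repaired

7

The marked gap is inside the relative clause, the subject of "delivered".
Its filler is the head noun "tenant" (via "that"), at word 7.
(The other dependency links word 2 to a gap after word 15.)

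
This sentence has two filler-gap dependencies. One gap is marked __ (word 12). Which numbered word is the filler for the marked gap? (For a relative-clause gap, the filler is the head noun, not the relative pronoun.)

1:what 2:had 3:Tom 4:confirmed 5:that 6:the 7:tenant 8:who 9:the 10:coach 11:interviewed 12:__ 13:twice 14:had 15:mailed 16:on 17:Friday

The marked gap is inside the relative clause, the direct object of "interviewed".
Its filler is the head noun "tenant" (via "who"), at word 7.
(The other dependency links word 1 to a gap after word 15.)

7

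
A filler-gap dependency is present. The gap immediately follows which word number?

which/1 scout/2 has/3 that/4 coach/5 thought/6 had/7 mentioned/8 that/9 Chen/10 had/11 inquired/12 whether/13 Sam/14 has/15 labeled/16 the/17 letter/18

6

The displaced element is "which scout" (word 2).
It is linked across 1 clause boundary (Ø).
It functions as the subject of "mentioned", so the gap sits immediately after word 6 ("thought").
Base order: That coach has thought that which scout had mentioned that Chen had inquired whether Sam has labeled the letter.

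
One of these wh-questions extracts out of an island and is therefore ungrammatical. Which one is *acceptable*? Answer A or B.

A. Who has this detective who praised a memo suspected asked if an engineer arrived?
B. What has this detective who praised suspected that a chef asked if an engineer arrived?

In B, the wh-phrase is extracted from inside a complex-NP island (relative clause) (introduced by "who"), which blocks movement.
In A, the extraction path crosses only that-complement boundaries, which are transparent.
So A is grammatical.

A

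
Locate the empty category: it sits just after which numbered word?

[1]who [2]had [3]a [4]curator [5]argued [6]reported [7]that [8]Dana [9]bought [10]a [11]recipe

The displaced element is "who" (word 1).
It is linked across 1 clause boundary (Ø).
It functions as the subject of "reported", so the gap sits immediately after word 5 ("argued").
Base order: A curator had argued that who reported that Dana bought a recipe.

5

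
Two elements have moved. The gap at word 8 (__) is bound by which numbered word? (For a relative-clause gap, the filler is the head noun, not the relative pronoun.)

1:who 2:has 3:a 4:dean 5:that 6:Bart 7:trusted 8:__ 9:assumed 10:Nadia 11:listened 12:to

4

The marked gap is inside the relative clause, the direct object of "trusted".
Its filler is the head noun "dean" (via "that"), at word 4.
(The other dependency links word 1 to a gap after word 12.)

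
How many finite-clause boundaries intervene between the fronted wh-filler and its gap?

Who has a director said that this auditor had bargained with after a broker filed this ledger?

"who" is extracted from the PP object of "bargained".
Boundaries crossed, outermost first: [that] — 1 in total.

1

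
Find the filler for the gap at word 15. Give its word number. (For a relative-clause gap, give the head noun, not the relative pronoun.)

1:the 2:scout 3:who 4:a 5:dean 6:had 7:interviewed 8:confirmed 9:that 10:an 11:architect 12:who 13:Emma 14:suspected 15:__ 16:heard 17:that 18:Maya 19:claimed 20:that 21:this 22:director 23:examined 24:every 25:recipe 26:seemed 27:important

11

The gap at 15 is the subject of "heard", inside a relative clause.
The relative pronoun is "who" (word 12); it is bound by the head noun immediately before it.
Its filler is the head noun "architect", at word 11.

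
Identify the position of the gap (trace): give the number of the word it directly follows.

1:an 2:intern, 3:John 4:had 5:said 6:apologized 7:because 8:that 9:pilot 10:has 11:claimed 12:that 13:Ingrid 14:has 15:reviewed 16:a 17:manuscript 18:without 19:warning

The displaced element is "an intern" (word 2).
It is linked across 1 clause boundary (Ø).
It functions as the subject of "apologized", so the gap sits immediately after word 5 ("said").
Base order: John had said that an intern apologized because that pilot has claimed that Ingrid has reviewed a manuscript without warning.

5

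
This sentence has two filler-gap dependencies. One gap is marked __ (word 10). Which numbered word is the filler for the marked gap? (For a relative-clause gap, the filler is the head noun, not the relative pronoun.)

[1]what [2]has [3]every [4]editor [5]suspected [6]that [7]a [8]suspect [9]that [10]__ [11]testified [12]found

The marked gap is inside the relative clause, the subject of "testified".
Its filler is the head noun "suspect" (via "that"), at word 8.
(The other dependency links word 1 to a gap after word 12.)

8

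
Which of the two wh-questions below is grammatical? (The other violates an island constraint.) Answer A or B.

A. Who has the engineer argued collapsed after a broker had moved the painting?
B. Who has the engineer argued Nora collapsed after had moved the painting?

A

In B, the wh-phrase is extracted from inside an adjunct island (introduced by "after"), which blocks movement.
In A, the extraction path crosses only that-complement boundaries, which are transparent.
So A is grammatical.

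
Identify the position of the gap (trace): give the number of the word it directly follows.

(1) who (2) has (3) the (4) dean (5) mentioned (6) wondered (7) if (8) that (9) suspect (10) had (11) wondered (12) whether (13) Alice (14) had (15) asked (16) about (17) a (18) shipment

The displaced element is "who" (word 1).
It is linked across 1 clause boundary (Ø).
It functions as the subject of "wondered", so the gap sits immediately after word 5 ("mentioned").
Base order: The dean has mentioned that who wondered if that suspect had wondered whether Alice had asked about a shipment.

5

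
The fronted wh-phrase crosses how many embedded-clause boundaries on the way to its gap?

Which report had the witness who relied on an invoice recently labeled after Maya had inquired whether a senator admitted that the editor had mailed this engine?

"which report" originates inside the matrix clause — no clause boundary is crossed.

0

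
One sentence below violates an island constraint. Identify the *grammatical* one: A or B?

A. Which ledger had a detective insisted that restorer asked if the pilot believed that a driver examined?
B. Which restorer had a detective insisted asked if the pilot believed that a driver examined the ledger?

B

In A, the wh-phrase is extracted from inside a wh-island (introduced by "if"), which blocks movement.
In B, the extraction path crosses only that-complement boundaries, which are transparent.
So B is grammatical.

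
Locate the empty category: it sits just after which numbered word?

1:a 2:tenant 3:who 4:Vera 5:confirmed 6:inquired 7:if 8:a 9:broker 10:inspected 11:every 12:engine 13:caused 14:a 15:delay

5

The displaced element is "a tenant" (word 2).
It is linked across 1 clause boundary (Ø).
It functions as the subject of "inquired", so the gap sits immediately after word 5 ("confirmed").
Base order: Vera confirmed a tenant inquired if a broker inspected every engine.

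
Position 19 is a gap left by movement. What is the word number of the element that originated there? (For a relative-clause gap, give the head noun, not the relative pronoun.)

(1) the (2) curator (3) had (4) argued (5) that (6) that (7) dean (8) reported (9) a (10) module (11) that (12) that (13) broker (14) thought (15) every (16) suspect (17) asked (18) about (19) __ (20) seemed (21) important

10

The gap at 19 is the prepositional object of "asked", inside a relative clause.
The relative pronoun is "that" (word 11); it is bound by the head noun immediately before it.
Its filler is the head noun "module", at word 10.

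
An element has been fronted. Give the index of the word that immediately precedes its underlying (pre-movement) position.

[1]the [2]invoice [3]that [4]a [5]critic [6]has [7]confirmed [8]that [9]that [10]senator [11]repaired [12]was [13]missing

11

The displaced element is "the invoice" (word 2).
It is linked across 1 clause boundary (that).
It functions as the direct object of "repaired", so the gap sits immediately after word 11 ("repaired").
Base order: A critic has confirmed that that senator repaired the invoice.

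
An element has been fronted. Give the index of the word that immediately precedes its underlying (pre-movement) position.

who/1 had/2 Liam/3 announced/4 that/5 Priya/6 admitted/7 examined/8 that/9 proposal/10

7

The displaced element is "who" (word 1).
It is linked across 2 clause boundaries (that → Ø).
It functions as the subject of "examined", so the gap sits immediately after word 7 ("admitted").
Base order: Liam had announced that Priya admitted that who examined that proposal.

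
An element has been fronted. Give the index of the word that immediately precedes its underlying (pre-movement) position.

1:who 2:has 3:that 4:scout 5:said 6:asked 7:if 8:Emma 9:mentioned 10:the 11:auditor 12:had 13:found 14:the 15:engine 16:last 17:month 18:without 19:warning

5

The displaced element is "who" (word 1).
It is linked across 1 clause boundary (Ø).
It functions as the subject of "asked", so the gap sits immediately after word 5 ("said").
Base order: That scout has said that who asked if Emma mentioned the auditor had found the engine last month without warning.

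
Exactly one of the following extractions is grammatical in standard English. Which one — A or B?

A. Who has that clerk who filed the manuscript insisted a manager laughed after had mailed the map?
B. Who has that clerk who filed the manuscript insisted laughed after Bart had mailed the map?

B

In A, the wh-phrase is extracted from inside an adjunct island (introduced by "after"), which blocks movement.
In B, the extraction path crosses only that-complement boundaries, which are transparent.
So B is grammatical.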